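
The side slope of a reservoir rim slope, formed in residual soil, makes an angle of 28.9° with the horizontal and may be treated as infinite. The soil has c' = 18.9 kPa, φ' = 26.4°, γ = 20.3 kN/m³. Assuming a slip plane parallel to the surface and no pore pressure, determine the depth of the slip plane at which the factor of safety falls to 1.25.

z = 6.27 m

Setting FS = 1.25 in FS = [c' + γz cos²β tanφ'] / [γz sinβ cosβ] and solving for z:
z = c' / [γ cosβ (FS·sinβ − cosβ·tanφ')]
  = 18.9 / [20.3·cos28.9°·(1.25·sin28.9° − cos28.9°·tan26.4°)]
  = 18.9 / [20.3·0.8755·(1.25·0.4833 − 0.8755·0.4964)]
  = 18.9 / 3.0127 = 6.273 m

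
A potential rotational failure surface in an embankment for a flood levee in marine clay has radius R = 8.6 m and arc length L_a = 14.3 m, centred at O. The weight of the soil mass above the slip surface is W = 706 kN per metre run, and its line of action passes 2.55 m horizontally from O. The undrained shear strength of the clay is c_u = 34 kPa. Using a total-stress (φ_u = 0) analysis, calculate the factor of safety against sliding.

Taking moments about the centre O, the resisting moment is provided by the undrained shear strength acting along the arc:
M_R = c_u·L_a·R = 34·14.30·8.6 = 4181.3 kN·m/m
M_D = W·d = 706·2.55 = 1800.3 kN·m/m
FS = M_R / M_D = 4181.3 / 1800.3 = 2.323

FS = 2.32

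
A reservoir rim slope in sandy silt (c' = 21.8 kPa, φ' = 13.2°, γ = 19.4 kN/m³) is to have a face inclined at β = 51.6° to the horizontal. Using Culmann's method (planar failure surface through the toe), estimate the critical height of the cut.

H_c = 15.85 m

Culmann's analysis gives the critical failure plane at α_cr = (β + φ')/2 = (51.6 + 13.2)/2 = 32.4°, and the critical height
H_c = (4c'/γ) · sinβ cosφ' / [1 − cos(β − φ')]
    = (4·21.8/19.4) · sin51.6°·cos13.2° / [1 − cos(38.4°)]
    = 4.495 · 0.7837·0.9736 / [1 − 0.7837]
    = 4.495 · 0.7630 / 0.2163
    = 15.85 m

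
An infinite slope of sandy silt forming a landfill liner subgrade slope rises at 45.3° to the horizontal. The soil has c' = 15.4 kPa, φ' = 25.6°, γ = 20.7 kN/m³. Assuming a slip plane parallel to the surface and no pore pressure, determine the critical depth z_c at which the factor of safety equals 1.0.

Setting FS = 1.00 in FS = [c' + γz cos²β tanφ'] / [γz sinβ cosβ] and solving for z:
z = c' / [γ cosβ (FS·sinβ − cosβ·tanφ')]
  = 15.4 / [20.7·cos45.3°·(1.00·sin45.3° − cos45.3°·tan25.6°)]
  = 15.4 / [20.7·0.7034·(1.00·0.7108 − 0.7034·0.4791)]
  = 15.4 / 5.4425 = 2.830 m

z_c = 2.83 m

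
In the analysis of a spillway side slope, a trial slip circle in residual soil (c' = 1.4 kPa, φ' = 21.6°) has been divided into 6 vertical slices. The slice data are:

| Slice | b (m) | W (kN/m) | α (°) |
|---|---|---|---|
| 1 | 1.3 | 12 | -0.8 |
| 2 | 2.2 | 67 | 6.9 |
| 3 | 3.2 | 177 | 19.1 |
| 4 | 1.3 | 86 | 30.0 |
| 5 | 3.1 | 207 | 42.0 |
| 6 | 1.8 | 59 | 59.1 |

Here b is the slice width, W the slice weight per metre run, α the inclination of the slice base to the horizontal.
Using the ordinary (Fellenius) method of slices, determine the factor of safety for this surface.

FS = 0.75

Ordinary method of slices: FS = Σ[c'·Δl_i + (W_i cosα_i)·tanφ'] / Σ W_i sinα_i, with Δl_i = b_i / cosα_i.
Slice 1: Δl = 1.3/cos(-0.8°) = 1.300 m; N'_1 = 12·cos(-0.8°) = 12.0; c'Δl = 1.82; W sinα = -0.2
Slice 2: Δl = 2.2/cos6.9° = 2.216 m; N'_2 = 67·cos6.9° = 66.5; c'Δl = 3.10; W sinα = 8.0
Slice 3: Δl = 3.2/cos19.1° = 3.386 m; N'_3 = 177·cos19.1° = 167.3; c'Δl = 4.74; W sinα = 57.9
Slice 4: Δl = 1.3/cos30.0° = 1.501 m; N'_4 = 86·cos30.0° = 74.5; c'Δl = 2.10; W sinα = 43.0
Slice 5: Δl = 3.1/cos42.0° = 4.171 m; N'_5 = 207·cos42.0° = 153.8; c'Δl = 5.84; W sinα = 138.5
Slice 6: Δl = 1.8/cos59.1° = 3.505 m; N'_6 = 59·cos59.1° = 30.3; c'Δl = 4.91; W sinα = 50.6
Σc'Δl = 22.5 kN/m; ΣN' = 504.4 kN/m; ΣW sinα = 297.9 kN/m
Resisting = 22.5 + 504.4·tan21.6° = 22.5 + 199.7 = 222.2 kN/m
FS = 222.2 / 297.9 = 0.746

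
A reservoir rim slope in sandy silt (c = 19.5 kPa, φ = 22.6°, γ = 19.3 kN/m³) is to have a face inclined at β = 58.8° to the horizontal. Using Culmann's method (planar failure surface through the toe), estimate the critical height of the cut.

Culmann's analysis gives the critical failure plane at α_cr = (β + φ)/2 = (58.8 + 22.6)/2 = 40.7°, and the critical height
H_c = (4c/γ) · sinβ cosφ / [1 − cos(β − φ)]
    = (4·19.5/19.3) · sin58.8°·cos22.6° / [1 − cos(36.2°)]
    = 4.041 · 0.8554·0.9232 / [1 − 0.8070]
    = 4.041 · 0.7897 / 0.1930
    = 16.53 m

H_c = 16.53 m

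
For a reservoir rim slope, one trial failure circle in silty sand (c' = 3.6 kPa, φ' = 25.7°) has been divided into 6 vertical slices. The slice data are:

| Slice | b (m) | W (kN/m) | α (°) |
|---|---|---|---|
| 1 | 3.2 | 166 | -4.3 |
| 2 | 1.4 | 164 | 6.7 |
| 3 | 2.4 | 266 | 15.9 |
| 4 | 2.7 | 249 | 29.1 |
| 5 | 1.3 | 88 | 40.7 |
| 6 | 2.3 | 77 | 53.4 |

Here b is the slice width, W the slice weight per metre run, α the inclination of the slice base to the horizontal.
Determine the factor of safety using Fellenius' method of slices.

FS = 1.55

Ordinary method of slices: FS = Σ[c'·Δl_i + (W_i cosα_i)·tanφ'] / Σ W_i sinα_i, with Δl_i = b_i / cosα_i.
Slice 1: Δl = 3.2/cos(-4.3°) = 3.209 m; N'_1 = 166·cos(-4.3°) = 165.5; c'Δl = 11.55; W sinα = -12.4
Slice 2: Δl = 1.4/cos6.7° = 1.410 m; N'_2 = 164·cos6.7° = 162.9; c'Δl = 5.07; W sinα = 19.1
Slice 3: Δl = 2.4/cos15.9° = 2.495 m; N'_3 = 266·cos15.9° = 255.8; c'Δl = 8.98; W sinα = 72.9
Slice 4: Δl = 2.7/cos29.1° = 3.090 m; N'_4 = 249·cos29.1° = 217.6; c'Δl = 11.12; W sinα = 121.1
Slice 5: Δl = 1.3/cos40.7° = 1.715 m; N'_5 = 88·cos40.7° = 66.7; c'Δl = 6.17; W sinα = 57.4
Slice 6: Δl = 2.3/cos53.4° = 3.858 m; N'_6 = 77·cos53.4° = 45.9; c'Δl = 13.89; W sinα = 61.8
Σc'Δl = 56.8 kN/m; ΣN' = 914.4 kN/m; ΣW sinα = 319.9 kN/m
Resisting = 56.8 + 914.4·tan25.7° = 56.8 + 440.1 = 496.9 kN/m
FS = 496.9 / 319.9 = 1.553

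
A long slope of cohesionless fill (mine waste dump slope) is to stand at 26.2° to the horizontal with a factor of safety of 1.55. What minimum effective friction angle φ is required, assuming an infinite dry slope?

FS = tanφ/tanβ ⇒ tanφ = FS · tanβ = 1.55 · tan26.2° = 0.7627
φ = arctan(0.7627) = 37.33°

φ = 37.3°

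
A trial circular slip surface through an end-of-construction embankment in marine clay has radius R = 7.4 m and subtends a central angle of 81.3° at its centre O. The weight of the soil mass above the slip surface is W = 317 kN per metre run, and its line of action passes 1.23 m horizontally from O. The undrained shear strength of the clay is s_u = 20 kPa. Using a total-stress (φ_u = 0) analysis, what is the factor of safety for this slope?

FS = 3.99

Taking moments about the centre O, the resisting moment is provided by the undrained shear strength acting along the arc:
Arc length L_a = R·θ = 7.4·(81.3°·π/180) = 7.4·1.4190 = 10.50 m
M_R = s_u·L_a·R = 20·10.50·7.4 = 1554.0 kN·m/m
M_D = W·d = 317·1.23 = 389.9 kN·m/m
FS = M_R / M_D = 1554.0 / 389.9 = 3.986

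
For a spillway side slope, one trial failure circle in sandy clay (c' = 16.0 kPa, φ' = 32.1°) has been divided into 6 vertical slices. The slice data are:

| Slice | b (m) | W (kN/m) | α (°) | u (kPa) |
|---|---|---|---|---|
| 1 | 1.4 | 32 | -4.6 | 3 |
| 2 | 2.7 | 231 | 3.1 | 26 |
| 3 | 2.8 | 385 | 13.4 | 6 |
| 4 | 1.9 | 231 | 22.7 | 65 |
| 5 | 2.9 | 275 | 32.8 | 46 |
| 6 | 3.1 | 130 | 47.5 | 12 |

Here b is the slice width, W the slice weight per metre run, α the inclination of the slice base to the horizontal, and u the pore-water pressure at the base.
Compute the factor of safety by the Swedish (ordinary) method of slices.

FS = 1.69

Ordinary method of slices: FS = Σ[c'·Δl_i + (W_i cosα_i − u_i·Δl_i)·tanφ'] / Σ W_i sinα_i, with Δl_i = b_i / cosα_i.
Slice 1: Δl = 1.4/cos(-4.6°) = 1.405 m; N'_1 = 32·cos(-4.6°) − 3·1.405 = 27.7; c'Δl = 22.47; W sinα = -2.6
Slice 2: Δl = 2.7/cos3.1° = 2.704 m; N'_2 = 231·cos3.1° − 26·2.704 = 160.4; c'Δl = 43.26; W sinα = 12.5
Slice 3: Δl = 2.8/cos13.4° = 2.878 m; N'_3 = 385·cos13.4° − 6·2.878 = 357.2; c'Δl = 46.05; W sinα = 89.2
Slice 4: Δl = 1.9/cos22.7° = 2.060 m; N'_4 = 231·cos22.7° − 65·2.060 = 79.2; c'Δl = 32.95; W sinα = 89.1
Slice 5: Δl = 2.9/cos32.8° = 3.450 m; N'_5 = 275·cos32.8° − 46·3.450 = 72.5; c'Δl = 55.20; W sinα = 149.0
Slice 6: Δl = 3.1/cos47.5° = 4.589 m; N'_6 = 130·cos47.5° − 12·4.589 = 32.8; c'Δl = 73.42; W sinα = 95.8
Σc'Δl = 273.4 kN/m; ΣN' = 729.7 kN/m; ΣW sinα = 433.1 kN/m
Resisting = 273.4 + 729.7·tan32.1° = 273.4 + 457.8 = 731.1 kN/m
FS = 731.1 / 433.1 = 1.688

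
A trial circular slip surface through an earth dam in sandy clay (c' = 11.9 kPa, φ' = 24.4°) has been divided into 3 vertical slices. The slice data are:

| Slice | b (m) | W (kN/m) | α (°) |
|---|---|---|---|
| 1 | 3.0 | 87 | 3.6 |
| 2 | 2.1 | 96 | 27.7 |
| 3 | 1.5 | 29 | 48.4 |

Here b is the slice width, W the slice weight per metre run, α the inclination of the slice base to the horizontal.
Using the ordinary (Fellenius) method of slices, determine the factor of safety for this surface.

Ordinary method of slices: FS = Σ[c'·Δl_i + (W_i cosα_i)·tanφ'] / Σ W_i sinα_i, with Δl_i = b_i / cosα_i.
Slice 1: Δl = 3.0/cos3.6° = 3.006 m; N'_1 = 87·cos3.6° = 86.8; c'Δl = 35.77; W sinα = 5.5
Slice 2: Δl = 2.1/cos27.7° = 2.372 m; N'_2 = 96·cos27.7° = 85.0; c'Δl = 28.22; W sinα = 44.6
Slice 3: Δl = 1.5/cos48.4° = 2.259 m; N'_3 = 29·cos48.4° = 19.3; c'Δl = 26.89; W sinα = 21.7
Σc'Δl = 90.9 kN/m; ΣN' = 191.1 kN/m; ΣW sinα = 71.8 kN/m
Resisting = 90.9 + 191.1·tan24.4° = 90.9 + 86.7 = 177.6 kN/m
FS = 177.6 / 71.8 = 2.474

FS = 2.47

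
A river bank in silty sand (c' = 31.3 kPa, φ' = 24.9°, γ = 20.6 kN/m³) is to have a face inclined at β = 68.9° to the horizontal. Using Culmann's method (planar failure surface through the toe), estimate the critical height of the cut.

H_c = 18.33 m

Culmann's analysis gives the critical failure plane at α_cr = (β + φ')/2 = (68.9 + 24.9)/2 = 46.9°, and the critical height
H_c = (4c'/γ) · sinβ cosφ' / [1 − cos(β − φ')]
    = (4·31.3/20.6) · sin68.9°·cos24.9° / [1 − cos(44.0°)]
    = 6.078 · 0.9330·0.9070 / [1 − 0.7193]
    = 6.078 · 0.8462 / 0.2807
    = 18.33 m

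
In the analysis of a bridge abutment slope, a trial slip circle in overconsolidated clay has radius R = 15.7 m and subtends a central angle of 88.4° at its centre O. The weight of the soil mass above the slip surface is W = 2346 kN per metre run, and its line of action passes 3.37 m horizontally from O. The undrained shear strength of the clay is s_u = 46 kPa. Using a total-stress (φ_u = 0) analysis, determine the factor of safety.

Taking moments about the centre O, the resisting moment is provided by the undrained shear strength acting along the arc:
Arc length L_a = R·θ = 15.7·(88.4°·π/180) = 15.7·1.5429 = 24.22 m
M_R = s_u·L_a·R = 46·24.22·15.7 = 17493.9 kN·m/m
M_D = W·d = 2346·3.37 = 7906.0 kN·m/m
FS = M_R / M_D = 17493.9 / 7906.0 = 2.213

FS = 2.21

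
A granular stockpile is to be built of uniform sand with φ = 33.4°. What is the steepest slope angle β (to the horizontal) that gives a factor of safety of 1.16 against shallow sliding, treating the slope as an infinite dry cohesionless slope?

For an infinite dry cohesionless slope FS = tanφ/tanβ, so tanβ = tanφ / FS.
tanβ = tan33.4° / 1.16 = 0.6594 / 1.16 = 0.5684
β = arctan(0.5684) = 29.62°

β = 29.6°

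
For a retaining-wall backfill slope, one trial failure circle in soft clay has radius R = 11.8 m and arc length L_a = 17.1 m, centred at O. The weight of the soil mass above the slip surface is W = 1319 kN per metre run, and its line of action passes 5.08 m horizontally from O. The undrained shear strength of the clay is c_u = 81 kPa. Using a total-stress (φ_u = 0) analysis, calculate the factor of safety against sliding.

FS = 2.44

Taking moments about the centre O, the resisting moment is provided by the undrained shear strength acting along the arc:
M_R = c_u·L_a·R = 81·17.10·11.8 = 16344.2 kN·m/m
M_D = W·d = 1319·5.08 = 6700.5 kN·m/m
FS = M_R / M_D = 16344.2 / 6700.5 = 2.439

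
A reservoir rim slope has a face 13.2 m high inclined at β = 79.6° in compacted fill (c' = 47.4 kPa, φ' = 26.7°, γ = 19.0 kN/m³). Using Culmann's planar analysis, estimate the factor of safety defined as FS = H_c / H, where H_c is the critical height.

H_c = (4c'/γ) · sinβ cosφ' / [1 − cos(β − φ')]
    = (4·47.4/19.0) · sin79.6°·cos26.7° / [1 − cos52.9°]
    = 9.979 · 0.8787 / 0.3968 = 22.10 m
FS = H_c / H = 22.10 / 13.2 = 1.674

FS = 1.67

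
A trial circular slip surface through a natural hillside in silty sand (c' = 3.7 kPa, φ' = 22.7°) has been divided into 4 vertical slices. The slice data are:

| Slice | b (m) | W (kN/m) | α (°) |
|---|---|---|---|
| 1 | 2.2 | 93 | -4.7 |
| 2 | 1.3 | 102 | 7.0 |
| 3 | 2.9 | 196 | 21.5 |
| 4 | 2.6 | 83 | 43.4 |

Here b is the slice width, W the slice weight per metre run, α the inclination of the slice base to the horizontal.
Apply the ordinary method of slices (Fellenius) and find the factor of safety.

Ordinary method of slices: FS = Σ[c'·Δl_i + (W_i cosα_i)·tanφ'] / Σ W_i sinα_i, with Δl_i = b_i / cosα_i.
Slice 1: Δl = 2.2/cos(-4.7°) = 2.207 m; N'_1 = 93·cos(-4.7°) = 92.7; c'Δl = 8.17; W sinα = -7.6
Slice 2: Δl = 1.3/cos7.0° = 1.310 m; N'_2 = 102·cos7.0° = 101.2; c'Δl = 4.85; W sinα = 12.4
Slice 3: Δl = 2.9/cos21.5° = 3.117 m; N'_3 = 196·cos21.5° = 182.4; c'Δl = 11.53; W sinα = 71.8
Slice 4: Δl = 2.6/cos43.4° = 3.578 m; N'_4 = 83·cos43.4° = 60.3; c'Δl = 13.24; W sinα = 57.0
Σc'Δl = 37.8 kN/m; ΣN' = 436.6 kN/m; ΣW sinα = 133.7 kN/m
Resisting = 37.8 + 436.6·tan22.7° = 37.8 + 182.6 = 220.4 kN/m
FS = 220.4 / 133.7 = 1.649

FS = 1.65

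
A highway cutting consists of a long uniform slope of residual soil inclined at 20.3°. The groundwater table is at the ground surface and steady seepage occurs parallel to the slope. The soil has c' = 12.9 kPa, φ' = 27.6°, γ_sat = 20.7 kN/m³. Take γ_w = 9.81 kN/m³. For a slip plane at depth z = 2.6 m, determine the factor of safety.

FS = 1.48

With seepage parallel to the slope and the water table at the surface, the effective normal stress on the slip plane uses the buoyant unit weight γ' = γ_sat − γ_w while the driving shear stress uses γ_sat:
FS = [c' + γ' z cos²β tanφ'] / [γ_sat z sinβ cosβ]
γ' = 20.7 − 9.81 = 10.89 kN/m³
Numerator = 12.9 + 10.89·2.6·cos²20.3°·tan27.6° = 12.9 + 10.89·2.6·0.8796·0.5228 = 25.921 kPa
Denominator = 20.7·2.6·sin20.3°·cos20.3° = 20.7·2.6·0.3469·0.9379 = 17.512 kPa
FS = 25.921 / 17.512 = 1.480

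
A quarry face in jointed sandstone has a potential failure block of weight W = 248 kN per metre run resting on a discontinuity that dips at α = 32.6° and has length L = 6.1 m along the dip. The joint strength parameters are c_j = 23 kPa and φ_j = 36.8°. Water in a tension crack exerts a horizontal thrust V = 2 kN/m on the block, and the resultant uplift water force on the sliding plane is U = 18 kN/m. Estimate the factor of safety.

Resolving the block weight along and normal to the plane and applying the Mohr–Coulomb strength on the joint:
N' = W cosα − U − V sinα = 248·cos32.6° − 18 − 2·sin32.6° = 189.9 kN/m
Driving force T = W sinα + V cosα = 248·sin32.6° + 2·cos32.6° = 135.3 kN/m
Resisting force R = c_j·L + N'·tanφ_j = 23·6.1 + 189.9·tan36.8° = 140.3 + 142.0 = 282.3 kN/m
FS = R / T = 282.3 / 135.3 = 2.087

FS = 2.09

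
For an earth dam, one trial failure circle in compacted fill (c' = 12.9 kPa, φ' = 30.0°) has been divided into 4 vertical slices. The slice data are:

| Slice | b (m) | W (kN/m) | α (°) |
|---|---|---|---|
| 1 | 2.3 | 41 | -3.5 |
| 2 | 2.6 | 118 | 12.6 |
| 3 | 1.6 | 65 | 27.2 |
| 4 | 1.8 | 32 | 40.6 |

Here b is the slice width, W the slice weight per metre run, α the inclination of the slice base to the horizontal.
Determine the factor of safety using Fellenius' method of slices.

FS = 3.46

Ordinary method of slices: FS = Σ[c'·Δl_i + (W_i cosα_i)·tanφ'] / Σ W_i sinα_i, with Δl_i = b_i / cosα_i.
Slice 1: Δl = 2.3/cos(-3.5°) = 2.304 m; N'_1 = 41·cos(-3.5°) = 40.9; c'Δl = 29.73; W sinα = -2.5
Slice 2: Δl = 2.6/cos12.6° = 2.664 m; N'_2 = 118·cos12.6° = 115.2; c'Δl = 34.37; W sinα = 25.7
Slice 3: Δl = 1.6/cos27.2° = 1.799 m; N'_3 = 65·cos27.2° = 57.8; c'Δl = 23.21; W sinα = 29.7
Slice 4: Δl = 1.8/cos40.6° = 2.371 m; N'_4 = 32·cos40.6° = 24.3; c'Δl = 30.58; W sinα = 20.8
Σc'Δl = 117.9 kN/m; ΣN' = 238.2 kN/m; ΣW sinα = 73.8 kN/m
Resisting = 117.9 + 238.2·tan30.0° = 117.9 + 137.5 = 255.4 kN/m
FS = 255.4 / 73.8 = 3.462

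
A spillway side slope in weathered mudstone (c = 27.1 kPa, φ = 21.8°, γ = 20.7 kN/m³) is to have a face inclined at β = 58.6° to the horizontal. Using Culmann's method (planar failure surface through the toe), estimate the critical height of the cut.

H_c = 20.83 m

Culmann's analysis gives the critical failure plane at α_cr = (β + φ)/2 = (58.6 + 21.8)/2 = 40.2°, and the critical height
H_c = (4c/γ) · sinβ cosφ / [1 − cos(β − φ)]
    = (4·27.1/20.7) · sin58.6°·cos21.8° / [1 − cos(36.8°)]
    = 5.237 · 0.8536·0.9285 / [1 − 0.8007]
    = 5.237 · 0.7925 / 0.1993
    = 20.83 m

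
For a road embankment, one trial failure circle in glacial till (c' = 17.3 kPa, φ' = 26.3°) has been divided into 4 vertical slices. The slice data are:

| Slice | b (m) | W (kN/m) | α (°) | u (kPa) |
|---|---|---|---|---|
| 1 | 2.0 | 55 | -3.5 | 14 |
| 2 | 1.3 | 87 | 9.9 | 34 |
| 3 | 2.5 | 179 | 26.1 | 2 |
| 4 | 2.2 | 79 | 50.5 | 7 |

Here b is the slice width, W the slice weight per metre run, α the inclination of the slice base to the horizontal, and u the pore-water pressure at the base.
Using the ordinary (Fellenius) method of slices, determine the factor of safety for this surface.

FS = 1.91

Ordinary method of slices: FS = Σ[c'·Δl_i + (W_i cosα_i − u_i·Δl_i)·tanφ'] / Σ W_i sinα_i, with Δl_i = b_i / cosα_i.
Slice 1: Δl = 2.0/cos(-3.5°) = 2.004 m; N'_1 = 55·cos(-3.5°) − 14·2.004 = 26.8; c'Δl = 34.66; W sinα = -3.4
Slice 2: Δl = 1.3/cos9.9° = 1.320 m; N'_2 = 87·cos9.9° − 34·1.320 = 40.8; c'Δl = 22.83; W sinα = 15.0
Slice 3: Δl = 2.5/cos26.1° = 2.784 m; N'_3 = 179·cos26.1° − 2·2.784 = 155.2; c'Δl = 48.16; W sinα = 78.7
Slice 4: Δl = 2.2/cos50.5° = 3.459 m; N'_4 = 79·cos50.5° − 7·3.459 = 26.0; c'Δl = 59.84; W sinα = 61.0
Σc'Δl = 165.5 kN/m; ΣN' = 248.9 kN/m; ΣW sinα = 151.3 kN/m
Resisting = 165.5 + 248.9·tan26.3° = 165.5 + 123.0 = 288.5 kN/m
FS = 288.5 / 151.3 = 1.907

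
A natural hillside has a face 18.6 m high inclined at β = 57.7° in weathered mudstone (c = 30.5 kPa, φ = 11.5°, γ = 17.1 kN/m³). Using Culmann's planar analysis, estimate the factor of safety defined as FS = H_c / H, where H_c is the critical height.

H_c = (4c/γ) · sinβ cosφ / [1 − cos(β − φ)]
    = (4·30.5/17.1) · sin57.7°·cos11.5° / [1 − cos46.2°]
    = 7.135 · 0.8283 / 0.3079 = 19.20 m
FS = H_c / H = 19.20 / 18.6 = 1.032

FS = 1.03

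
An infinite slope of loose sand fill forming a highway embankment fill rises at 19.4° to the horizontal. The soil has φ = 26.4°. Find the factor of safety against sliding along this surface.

For a dry cohesionless infinite slope the factor of safety is FS = tanφ / tanβ.
FS = tan26.4° / tan19.4° = 0.4964 / 0.3522 = 1.410

FS = 1.41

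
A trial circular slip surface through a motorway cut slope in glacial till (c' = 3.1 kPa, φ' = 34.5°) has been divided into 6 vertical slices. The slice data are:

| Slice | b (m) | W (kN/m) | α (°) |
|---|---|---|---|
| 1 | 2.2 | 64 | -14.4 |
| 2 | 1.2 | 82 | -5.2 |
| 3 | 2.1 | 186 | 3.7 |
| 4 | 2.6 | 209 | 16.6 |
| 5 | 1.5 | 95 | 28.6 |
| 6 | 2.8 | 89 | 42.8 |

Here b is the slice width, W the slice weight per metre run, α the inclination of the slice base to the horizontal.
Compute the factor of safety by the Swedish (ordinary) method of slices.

Ordinary method of slices: FS = Σ[c'·Δl_i + (W_i cosα_i)·tanφ'] / Σ W_i sinα_i, with Δl_i = b_i / cosα_i.
Slice 1: Δl = 2.2/cos(-14.4°) = 2.271 m; N'_1 = 64·cos(-14.4°) = 62.0; c'Δl = 7.04; W sinα = -15.9
Slice 2: Δl = 1.2/cos(-5.2°) = 1.205 m; N'_2 = 82·cos(-5.2°) = 81.7; c'Δl = 3.74; W sinα = -7.4
Slice 3: Δl = 2.1/cos3.7° = 2.104 m; N'_3 = 186·cos3.7° = 185.6; c'Δl = 6.52; W sinα = 12.0
Slice 4: Δl = 2.6/cos16.6° = 2.713 m; N'_4 = 209·cos16.6° = 200.3; c'Δl = 8.41; W sinα = 59.7
Slice 5: Δl = 1.5/cos28.6° = 1.708 m; N'_5 = 95·cos28.6° = 83.4; c'Δl = 5.30; W sinα = 45.5
Slice 6: Δl = 2.8/cos42.8° = 3.816 m; N'_6 = 89·cos42.8° = 65.3; c'Δl = 11.83; W sinα = 60.5
Σc'Δl = 42.8 kN/m; ΣN' = 678.3 kN/m; ΣW sinα = 154.3 kN/m
Resisting = 42.8 + 678.3·tan34.5° = 42.8 + 466.2 = 509.0 kN/m
FS = 509.0 / 154.3 = 3.299

FS = 3.30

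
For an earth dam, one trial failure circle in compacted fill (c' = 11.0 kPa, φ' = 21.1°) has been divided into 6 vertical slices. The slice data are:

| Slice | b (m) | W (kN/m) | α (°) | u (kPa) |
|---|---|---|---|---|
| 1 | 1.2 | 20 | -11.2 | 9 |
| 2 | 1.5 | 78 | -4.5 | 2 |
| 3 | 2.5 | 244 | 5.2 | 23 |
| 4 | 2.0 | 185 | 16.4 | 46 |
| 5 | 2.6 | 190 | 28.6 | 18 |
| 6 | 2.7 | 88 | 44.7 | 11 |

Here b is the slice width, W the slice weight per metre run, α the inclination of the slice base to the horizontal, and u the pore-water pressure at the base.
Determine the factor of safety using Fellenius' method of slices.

Ordinary method of slices: FS = Σ[c'·Δl_i + (W_i cosα_i − u_i·Δl_i)·tanφ'] / Σ W_i sinα_i, with Δl_i = b_i / cosα_i.
Slice 1: Δl = 1.2/cos(-11.2°) = 1.223 m; N'_1 = 20·cos(-11.2°) − 9·1.223 = 8.6; c'Δl = 13.46; W sinα = -3.9
Slice 2: Δl = 1.5/cos(-4.5°) = 1.505 m; N'_2 = 78·cos(-4.5°) − 2·1.505 = 74.8; c'Δl = 16.55; W sinα = -6.1
Slice 3: Δl = 2.5/cos5.2° = 2.510 m; N'_3 = 244·cos5.2° − 23·2.510 = 185.3; c'Δl = 27.61; W sinα = 22.1
Slice 4: Δl = 2.0/cos16.4° = 2.085 m; N'_4 = 185·cos16.4° − 46·2.085 = 81.6; c'Δl = 22.93; W sinα = 52.2
Slice 5: Δl = 2.6/cos28.6° = 2.961 m; N'_5 = 190·cos28.6° − 18·2.961 = 113.5; c'Δl = 32.57; W sinα = 91.0
Slice 6: Δl = 2.7/cos44.7° = 3.799 m; N'_6 = 88·cos44.7° − 11·3.799 = 20.8; c'Δl = 41.78; W sinα = 61.9
Σc'Δl = 154.9 kN/m; ΣN' = 484.5 kN/m; ΣW sinα = 217.2 kN/m
Resisting = 154.9 + 484.5·tan21.1° = 154.9 + 186.9 = 341.9 kN/m
FS = 341.9 / 217.2 = 1.574

FS = 1.57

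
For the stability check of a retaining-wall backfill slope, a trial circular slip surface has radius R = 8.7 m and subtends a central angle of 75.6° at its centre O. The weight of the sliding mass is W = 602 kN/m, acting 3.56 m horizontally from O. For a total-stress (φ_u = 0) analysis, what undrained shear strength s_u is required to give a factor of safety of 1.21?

FS = s_u·L_a·R / (W·d), so s_u = FS·W·d / (L_a·R).
Arc length L_a = R·θ = 8.7·(75.6°·π/180) = 8.7·1.3195 = 11.48 m
s_u = 1.21·602·3.56 / (11.48·8.7) = 2593.2 / 99.87 = 25.97 kPa

s_u = 26.0 kPa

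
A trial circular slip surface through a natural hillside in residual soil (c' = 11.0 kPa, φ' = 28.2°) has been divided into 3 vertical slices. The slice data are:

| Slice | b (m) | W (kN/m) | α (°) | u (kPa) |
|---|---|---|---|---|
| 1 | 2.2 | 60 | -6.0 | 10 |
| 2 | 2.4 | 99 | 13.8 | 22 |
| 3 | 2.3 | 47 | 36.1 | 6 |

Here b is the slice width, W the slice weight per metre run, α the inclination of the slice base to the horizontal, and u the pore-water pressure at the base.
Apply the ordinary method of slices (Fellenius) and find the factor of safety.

FS = 3.03

Ordinary method of slices: FS = Σ[c'·Δl_i + (W_i cosα_i − u_i·Δl_i)·tanφ'] / Σ W_i sinα_i, with Δl_i = b_i / cosα_i.
Slice 1: Δl = 2.2/cos(-6.0°) = 2.212 m; N'_1 = 60·cos(-6.0°) − 10·2.212 = 37.6; c'Δl = 24.33; W sinα = -6.3
Slice 2: Δl = 2.4/cos13.8° = 2.471 m; N'_2 = 99·cos13.8° − 22·2.471 = 41.8; c'Δl = 27.18; W sinα = 23.6
Slice 3: Δl = 2.3/cos36.1° = 2.847 m; N'_3 = 47·cos36.1° − 6·2.847 = 20.9; c'Δl = 31.31; W sinα = 27.7
Σc'Δl = 82.8 kN/m; ΣN' = 100.2 kN/m; ΣW sinα = 45.0 kN/m
Resisting = 82.8 + 100.2·tan28.2° = 82.8 + 53.7 = 136.6 kN/m
FS = 136.6 / 45.0 = 3.032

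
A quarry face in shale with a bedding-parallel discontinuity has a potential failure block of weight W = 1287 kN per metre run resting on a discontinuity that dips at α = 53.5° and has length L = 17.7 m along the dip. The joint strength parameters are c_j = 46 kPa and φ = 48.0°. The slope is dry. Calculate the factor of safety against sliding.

FS = 1.61

Resolving the block weight along and normal to the plane and applying the Mohr–Coulomb strength on the joint:
N' = W cosα = 1287·cos53.5° = 765.5 kN/m
Driving force T = W sinα = 1287·sin53.5° = 1034.6 kN/m
Resisting force R = c_j·L + N'·tanφ = 46·17.7 + 765.5·tan48.0° = 814.2 + 850.2 = 1664.4 kN/m
FS = R / T = 1664.4 / 1034.6 = 1.609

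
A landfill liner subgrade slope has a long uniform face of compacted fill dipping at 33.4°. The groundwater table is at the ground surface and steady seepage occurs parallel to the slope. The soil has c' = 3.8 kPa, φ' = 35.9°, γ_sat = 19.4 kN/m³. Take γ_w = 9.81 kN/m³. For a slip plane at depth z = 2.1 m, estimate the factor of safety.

With seepage parallel to the slope and the water table at the surface, the effective normal stress on the slip plane uses the buoyant unit weight γ' = γ_sat − γ_w while the driving shear stress uses γ_sat:
FS = [c' + γ' z cos²β tanφ'] / [γ_sat z sinβ cosβ]
γ' = 19.4 − 9.81 = 9.59 kN/m³
Numerator = 3.8 + 9.59·2.1·cos²33.4°·tan35.9° = 3.8 + 9.59·2.1·0.6970·0.7239 = 13.961 kPa
Denominator = 19.4·2.1·sin33.4°·cos33.4° = 19.4·2.1·0.5505·0.8348 = 18.723 kPa
FS = 13.961 / 18.723 = 0.746

FS = 0.75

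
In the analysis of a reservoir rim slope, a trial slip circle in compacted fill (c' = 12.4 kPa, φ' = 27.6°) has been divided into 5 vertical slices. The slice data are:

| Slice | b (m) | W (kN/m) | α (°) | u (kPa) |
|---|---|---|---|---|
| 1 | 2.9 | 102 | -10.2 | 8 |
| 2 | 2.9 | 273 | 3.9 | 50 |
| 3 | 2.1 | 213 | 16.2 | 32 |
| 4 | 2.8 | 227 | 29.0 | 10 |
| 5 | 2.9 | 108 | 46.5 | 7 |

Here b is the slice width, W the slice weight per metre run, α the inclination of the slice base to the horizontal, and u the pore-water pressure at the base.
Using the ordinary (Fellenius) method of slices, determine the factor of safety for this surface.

FS = 1.93

Ordinary method of slices: FS = Σ[c'·Δl_i + (W_i cosα_i − u_i·Δl_i)·tanφ'] / Σ W_i sinα_i, with Δl_i = b_i / cosα_i.
Slice 1: Δl = 2.9/cos(-10.2°) = 2.947 m; N'_1 = 102·cos(-10.2°) − 8·2.947 = 76.8; c'Δl = 36.54; W sinα = -18.1
Slice 2: Δl = 2.9/cos3.9° = 2.907 m; N'_2 = 273·cos3.9° − 50·2.907 = 127.0; c'Δl = 36.04; W sinα = 18.6
Slice 3: Δl = 2.1/cos16.2° = 2.187 m; N'_3 = 213·cos16.2° − 32·2.187 = 134.6; c'Δl = 27.12; W sinα = 59.4
Slice 4: Δl = 2.8/cos29.0° = 3.201 m; N'_4 = 227·cos29.0° − 10·3.201 = 166.5; c'Δl = 39.70; W sinα = 110.1
Slice 5: Δl = 2.9/cos46.5° = 4.213 m; N'_5 = 108·cos46.5° − 7·4.213 = 44.9; c'Δl = 52.24; W sinα = 78.3
Σc'Δl = 191.6 kN/m; ΣN' = 549.8 kN/m; ΣW sinα = 248.3 kN/m
Resisting = 191.6 + 549.8·tan27.6° = 191.6 + 287.4 = 479.1 kN/m
FS = 479.1 / 248.3 = 1.929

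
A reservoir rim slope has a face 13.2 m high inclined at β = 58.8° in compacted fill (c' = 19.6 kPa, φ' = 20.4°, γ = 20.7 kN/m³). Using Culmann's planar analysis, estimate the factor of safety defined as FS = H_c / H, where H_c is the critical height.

H_c = (4c'/γ) · sinβ cosφ' / [1 − cos(β − φ')]
    = (4·19.6/20.7) · sin58.8°·cos20.4° / [1 − cos38.4°]
    = 3.787 · 0.8017 / 0.2163 = 14.04 m
FS = H_c / H = 14.04 / 13.2 = 1.063

FS = 1.06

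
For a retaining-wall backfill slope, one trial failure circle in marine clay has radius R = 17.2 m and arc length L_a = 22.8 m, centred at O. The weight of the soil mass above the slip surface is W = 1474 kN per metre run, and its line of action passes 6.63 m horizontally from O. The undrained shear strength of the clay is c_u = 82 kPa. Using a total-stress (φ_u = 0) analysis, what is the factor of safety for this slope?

Taking moments about the centre O, the resisting moment is provided by the undrained shear strength acting along the arc:
M_R = c_u·L_a·R = 82·22.80·17.2 = 32157.1 kN·m/m
M_D = W·d = 1474·6.63 = 9772.6 kN·m/m
FS = M_R / M_D = 32157.1 / 9772.6 = 3.291

FS = 3.29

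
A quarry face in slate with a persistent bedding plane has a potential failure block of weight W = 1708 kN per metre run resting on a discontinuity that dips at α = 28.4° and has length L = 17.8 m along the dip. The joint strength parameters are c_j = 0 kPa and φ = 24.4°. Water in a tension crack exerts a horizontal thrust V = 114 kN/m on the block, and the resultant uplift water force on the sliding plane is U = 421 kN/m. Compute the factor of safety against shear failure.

FS = 0.51

Resolving the block weight along and normal to the plane and applying the Mohr–Coulomb strength on the joint:
N' = W cosα − U − V sinα = 1708·cos28.4° − 421 − 114·sin28.4° = 1027.2 kN/m
Driving force T = W sinα + V cosα = 1708·sin28.4° + 114·cos28.4° = 912.6 kN/m
Resisting force R = c_j·L + N'·tanφ = 0·17.8 + 1027.2·tan24.4° = 0.0 + 466.0 = 466.0 kN/m
FS = R / T = 466.0 / 912.6 = 0.511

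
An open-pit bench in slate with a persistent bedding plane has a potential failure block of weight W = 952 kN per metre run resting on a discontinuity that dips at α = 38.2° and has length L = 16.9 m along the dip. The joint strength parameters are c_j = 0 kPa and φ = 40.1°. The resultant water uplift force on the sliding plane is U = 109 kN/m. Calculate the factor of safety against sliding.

FS = 0.91

Resolving the block weight along and normal to the plane and applying the Mohr–Coulomb strength on the joint:
N' = W cosα − U = 952·cos38.2° − 109 = 639.1 kN/m
Driving force T = W sinα = 952·sin38.2° = 588.7 kN/m
Resisting force R = c_j·L + N'·tanφ = 0·16.9 + 639.1·tan40.1° = 0.0 + 538.2 = 538.2 kN/m
FS = R / T = 538.2 / 588.7 = 0.914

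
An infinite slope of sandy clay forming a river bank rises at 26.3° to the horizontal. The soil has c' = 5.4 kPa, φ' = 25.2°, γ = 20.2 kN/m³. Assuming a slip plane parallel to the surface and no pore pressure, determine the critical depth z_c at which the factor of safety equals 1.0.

z_c = 14.05 m

Setting FS = 1.00 in FS = [c' + γz cos²β tanφ'] / [γz sinβ cosβ] and solving for z:
z = c' / [γ cosβ (FS·sinβ − cosβ·tanφ')]
  = 5.4 / [20.2·cos26.3°·(1.00·sin26.3° − cos26.3°·tan25.2°)]
  = 5.4 / [20.2·0.8965·(1.00·0.4431 − 0.8965·0.4706)]
  = 5.4 / 0.3842 = 14.055 m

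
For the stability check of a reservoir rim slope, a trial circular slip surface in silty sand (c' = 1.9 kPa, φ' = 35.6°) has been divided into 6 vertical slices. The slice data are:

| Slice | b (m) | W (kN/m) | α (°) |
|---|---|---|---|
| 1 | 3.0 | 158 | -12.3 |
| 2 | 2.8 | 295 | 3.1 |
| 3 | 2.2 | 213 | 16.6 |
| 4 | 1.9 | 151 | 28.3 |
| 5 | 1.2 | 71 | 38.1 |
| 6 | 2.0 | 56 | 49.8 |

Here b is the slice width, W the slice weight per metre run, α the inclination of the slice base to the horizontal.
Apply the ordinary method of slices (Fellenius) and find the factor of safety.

FS = 3.26

Ordinary method of slices: FS = Σ[c'·Δl_i + (W_i cosα_i)·tanφ'] / Σ W_i sinα_i, with Δl_i = b_i / cosα_i.
Slice 1: Δl = 3.0/cos(-12.3°) = 3.070 m; N'_1 = 158·cos(-12.3°) = 154.4; c'Δl = 5.83; W sinα = -33.7
Slice 2: Δl = 2.8/cos3.1° = 2.804 m; N'_2 = 295·cos3.1° = 294.6; c'Δl = 5.33; W sinα = 16.0
Slice 3: Δl = 2.2/cos16.6° = 2.296 m; N'_3 = 213·cos16.6° = 204.1; c'Δl = 4.36; W sinα = 60.9
Slice 4: Δl = 1.9/cos28.3° = 2.158 m; N'_4 = 151·cos28.3° = 133.0; c'Δl = 4.10; W sinα = 71.6
Slice 5: Δl = 1.2/cos38.1° = 1.525 m; N'_5 = 71·cos38.1° = 55.9; c'Δl = 2.90; W sinα = 43.8
Slice 6: Δl = 2.0/cos49.8° = 3.099 m; N'_6 = 56·cos49.8° = 36.1; c'Δl = 5.89; W sinα = 42.8
Σc'Δl = 28.4 kN/m; ΣN' = 878.0 kN/m; ΣW sinα = 201.3 kN/m
Resisting = 28.4 + 878.0·tan35.6° = 28.4 + 628.6 = 657.0 kN/m
FS = 657.0 / 201.3 = 3.264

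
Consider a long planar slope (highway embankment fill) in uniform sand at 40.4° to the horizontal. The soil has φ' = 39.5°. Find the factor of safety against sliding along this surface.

For a dry cohesionless infinite slope the factor of safety is FS = tanφ' / tanβ.
FS = tan39.5° / tan40.4° = 0.8243 / 0.8511 = 0.969

FS = 0.97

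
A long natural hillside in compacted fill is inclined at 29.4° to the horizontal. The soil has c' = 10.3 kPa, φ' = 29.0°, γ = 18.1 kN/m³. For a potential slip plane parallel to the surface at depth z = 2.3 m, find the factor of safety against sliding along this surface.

FS = 1.56

For an infinite slope with a slip plane parallel to the surface (no pore pressure): FS = [c' + γz cos²β tanφ'] / [γz sinβ cosβ].
γz = 18.1·2.3 = 41.63 kN/m²
Numerator = 10.3 + 41.63·cos²29.4°·tan29.0° = 10.3 + 41.63·0.7590·0.5543 = 27.815 kPa
Denominator = 41.63·sin29.4°·cos29.4° = 41.63·0.4909·0.8712 = 17.804 kPa
FS = 27.815 / 17.804 = 1.562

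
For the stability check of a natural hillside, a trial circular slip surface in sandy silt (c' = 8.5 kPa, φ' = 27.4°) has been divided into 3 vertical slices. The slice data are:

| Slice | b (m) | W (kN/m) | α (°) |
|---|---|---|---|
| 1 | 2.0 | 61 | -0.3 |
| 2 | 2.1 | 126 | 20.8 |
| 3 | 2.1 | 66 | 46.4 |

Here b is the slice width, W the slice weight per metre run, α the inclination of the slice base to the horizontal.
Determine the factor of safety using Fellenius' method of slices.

FS = 1.93

Ordinary method of slices: FS = Σ[c'·Δl_i + (W_i cosα_i)·tanφ'] / Σ W_i sinα_i, with Δl_i = b_i / cosα_i.
Slice 1: Δl = 2.0/cos(-0.3°) = 2.000 m; N'_1 = 61·cos(-0.3°) = 61.0; c'Δl = 17.00; W sinα = -0.3
Slice 2: Δl = 2.1/cos20.8° = 2.246 m; N'_2 = 126·cos20.8° = 117.8; c'Δl = 19.09; W sinα = 44.7
Slice 3: Δl = 2.1/cos46.4° = 3.045 m; N'_3 = 66·cos46.4° = 45.5; c'Δl = 25.88; W sinα = 47.8
Σc'Δl = 62.0 kN/m; ΣN' = 224.3 kN/m; ΣW sinα = 92.2 kN/m
Resisting = 62.0 + 224.3·tan27.4° = 62.0 + 116.3 = 178.2 kN/m
FS = 178.2 / 92.2 = 1.933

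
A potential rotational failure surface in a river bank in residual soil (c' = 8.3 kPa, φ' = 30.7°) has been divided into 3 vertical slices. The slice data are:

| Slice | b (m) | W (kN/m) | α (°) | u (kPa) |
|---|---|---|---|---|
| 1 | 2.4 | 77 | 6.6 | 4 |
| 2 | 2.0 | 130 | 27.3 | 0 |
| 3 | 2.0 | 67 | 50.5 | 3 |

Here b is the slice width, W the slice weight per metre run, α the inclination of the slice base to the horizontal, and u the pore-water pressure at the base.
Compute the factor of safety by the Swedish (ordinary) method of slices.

Ordinary method of slices: FS = Σ[c'·Δl_i + (W_i cosα_i − u_i·Δl_i)·tanφ'] / Σ W_i sinα_i, with Δl_i = b_i / cosα_i.
Slice 1: Δl = 2.4/cos6.6° = 2.416 m; N'_1 = 77·cos6.6° − 4·2.416 = 66.8; c'Δl = 20.05; W sinα = 8.9
Slice 2: Δl = 2.0/cos27.3° = 2.251 m; N'_2 = 130·cos27.3° − 0·2.251 = 115.5; c'Δl = 18.68; W sinα = 59.6
Slice 3: Δl = 2.0/cos50.5° = 3.144 m; N'_3 = 67·cos50.5° − 3·3.144 = 33.2; c'Δl = 26.10; W sinα = 51.7
Σc'Δl = 64.8 kN/m; ΣN' = 215.5 kN/m; ΣW sinα = 120.2 kN/m
Resisting = 64.8 + 215.5·tan30.7° = 64.8 + 128.0 = 192.8 kN/m
FS = 192.8 / 120.2 = 1.604

FS = 1.60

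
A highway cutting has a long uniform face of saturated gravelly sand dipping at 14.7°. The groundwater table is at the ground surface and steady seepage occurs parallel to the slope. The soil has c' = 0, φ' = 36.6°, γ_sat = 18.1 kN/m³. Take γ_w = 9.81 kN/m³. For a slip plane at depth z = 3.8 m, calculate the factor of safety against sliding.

FS = 1.30

With seepage parallel to the slope and the water table at the surface, the effective normal stress on the slip plane uses the buoyant unit weight γ' = γ_sat − γ_w while the driving shear stress uses γ_sat:
FS = [c' + γ' z cos²β tanφ'] / [γ_sat z sinβ cosβ]
(For c' = 0 this reduces to FS = (γ'/γ_sat)·tanφ'/tanβ.)
γ' = 18.1 − 9.81 = 8.29 kN/m³
Numerator = 0.0 + 8.29·3.8·cos²14.7°·tan36.6° = 0.0 + 8.29·3.8·0.9356·0.7427 = 21.889 kPa
Denominator = 18.1·3.8·sin14.7°·cos14.7° = 18.1·3.8·0.2538·0.9673 = 16.882 kPa
FS = 21.889 / 16.882 = 1.297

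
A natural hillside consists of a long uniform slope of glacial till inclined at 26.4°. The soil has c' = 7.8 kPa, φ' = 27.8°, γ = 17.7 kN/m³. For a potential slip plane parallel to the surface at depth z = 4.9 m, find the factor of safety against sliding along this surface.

FS = 1.29

For an infinite slope with a slip plane parallel to the surface (no pore pressure): FS = [c' + γz cos²β tanφ'] / [γz sinβ cosβ].
γz = 17.7·4.9 = 86.73 kN/m²
Numerator = 7.8 + 86.73·cos²26.4°·tan27.8° = 7.8 + 86.73·0.8023·0.5272 = 44.487 kPa
Denominator = 86.73·sin26.4°·cos26.4° = 86.73·0.4446·0.8957 = 34.542 kPa
FS = 44.487 / 34.542 = 1.288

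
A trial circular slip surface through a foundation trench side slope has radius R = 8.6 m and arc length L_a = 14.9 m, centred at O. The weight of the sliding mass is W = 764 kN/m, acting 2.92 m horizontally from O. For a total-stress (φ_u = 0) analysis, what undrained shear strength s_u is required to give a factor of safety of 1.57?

FS = s_u·L_a·R / (W·d), so s_u = FS·W·d / (L_a·R).
s_u = 1.57·764·2.92 / (14.90·8.6) = 3502.5 / 128.14 = 27.33 kPa

s_u = 27.3 kPa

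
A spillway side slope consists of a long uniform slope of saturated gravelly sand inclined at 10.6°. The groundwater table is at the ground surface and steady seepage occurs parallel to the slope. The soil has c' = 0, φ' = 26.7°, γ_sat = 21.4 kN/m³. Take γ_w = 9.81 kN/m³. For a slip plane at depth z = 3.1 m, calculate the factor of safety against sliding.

With seepage parallel to the slope and the water table at the surface, the effective normal stress on the slip plane uses the buoyant unit weight γ' = γ_sat − γ_w while the driving shear stress uses γ_sat:
FS = [c' + γ' z cos²β tanφ'] / [γ_sat z sinβ cosβ]
(For c' = 0 this reduces to FS = (γ'/γ_sat)·tanφ'/tanβ.)
γ' = 21.4 − 9.81 = 11.59 kN/m³
Numerator = 0.0 + 11.59·3.1·cos²10.6°·tan26.7° = 0.0 + 11.59·3.1·0.9662·0.5029 = 17.459 kPa
Denominator = 21.4·3.1·sin10.6°·cos10.6° = 21.4·3.1·0.1840·0.9829 = 11.995 kPa
FS = 17.459 / 11.995 = 1.456

FS = 1.46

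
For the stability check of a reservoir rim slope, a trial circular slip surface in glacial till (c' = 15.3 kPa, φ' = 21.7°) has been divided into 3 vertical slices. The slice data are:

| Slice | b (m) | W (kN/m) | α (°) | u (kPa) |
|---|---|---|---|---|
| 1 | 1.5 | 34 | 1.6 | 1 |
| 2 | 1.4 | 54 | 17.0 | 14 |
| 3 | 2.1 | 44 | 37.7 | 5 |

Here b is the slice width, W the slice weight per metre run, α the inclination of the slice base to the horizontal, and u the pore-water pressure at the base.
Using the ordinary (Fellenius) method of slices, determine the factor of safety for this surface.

FS = 2.75

Ordinary method of slices: FS = Σ[c'·Δl_i + (W_i cosα_i − u_i·Δl_i)·tanφ'] / Σ W_i sinα_i, with Δl_i = b_i / cosα_i.
Slice 1: Δl = 1.5/cos1.6° = 1.501 m; N'_1 = 34·cos1.6° − 1·1.501 = 32.5; c'Δl = 22.96; W sinα = 0.9
Slice 2: Δl = 1.4/cos17.0° = 1.464 m; N'_2 = 54·cos17.0° − 14·1.464 = 31.1; c'Δl = 22.40; W sinα = 15.8
Slice 3: Δl = 2.1/cos37.7° = 2.654 m; N'_3 = 44·cos37.7° − 5·2.654 = 21.5; c'Δl = 40.61; W sinα = 26.9
Σc'Δl = 86.0 kN/m; ΣN' = 85.2 kN/m; ΣW sinα = 43.6 kN/m
Resisting = 86.0 + 85.2·tan21.7° = 86.0 + 33.9 = 119.9 kN/m
FS = 119.9 / 43.6 = 2.746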